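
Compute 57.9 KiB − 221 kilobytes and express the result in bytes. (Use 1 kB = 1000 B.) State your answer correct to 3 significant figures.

57.9 KiB = 59289.6 B and 221 kB = 221000 B.
59289.6 − 221000 ≈ -162000 B.

-162000 B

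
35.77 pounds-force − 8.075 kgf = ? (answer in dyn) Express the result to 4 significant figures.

35.77 lbf = 1.59113e+7 dyn and 8.075 kgf = 7.91887e+6 dyn.
1.59113e+7 − 7.91887e+6 ≈ 7.992e+6 dyn.

7.992e+6 dynes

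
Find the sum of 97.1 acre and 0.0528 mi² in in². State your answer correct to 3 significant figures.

97.1 acre = 6.09073 × 10^8 in² and 0.0528 mi² = 2.11965 × 10^8 in².
6.09073 × 10^8 + 2.11965 × 10^8 ≈ 8.21 × 10^8 in².

8.21 × 10^8 square inches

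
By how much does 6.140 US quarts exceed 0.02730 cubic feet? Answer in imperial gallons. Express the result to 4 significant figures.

1.108 imp gal

6.140 US qt = 1.27815 imp gal and 0.02730 ft³ = 0.170047 imp gal.
1.27815 − 0.170047 ≈ 1.108 imp gal.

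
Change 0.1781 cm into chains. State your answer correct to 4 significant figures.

1 cm = 0.000497097 chains.
Thus 0.1781 × 0.000497097 ≈ 8.853 × 10^-5 chain.

8.853 × 10^-5 chain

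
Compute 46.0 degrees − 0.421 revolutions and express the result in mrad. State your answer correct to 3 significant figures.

46.0 ° = 802.851 mrad and 0.421 rev = 2645.22 mrad.
802.851 − 2645.22 ≈ -1840 mrad.

-1840 mrad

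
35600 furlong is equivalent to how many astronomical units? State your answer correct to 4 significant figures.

4.787 × 10^-5 au

1 furlong = 1.34473 × 10^-9 astronomical units.
So 35600 × 1.34473 × 10^-9 ≈ 4.787 × 10^-5 au.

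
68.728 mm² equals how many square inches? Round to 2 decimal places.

0.11 in²

1 mm² = 0.00155000 in².
So 68.728 × 0.00155000 ≈ 0.11 in².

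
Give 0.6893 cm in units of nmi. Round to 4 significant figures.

3.722e-6 nautical miles

1 cm = 5.39957e-6 nautical miles.
So 0.6893 × 5.39957e-6 ≈ 3.722e-6 nmi.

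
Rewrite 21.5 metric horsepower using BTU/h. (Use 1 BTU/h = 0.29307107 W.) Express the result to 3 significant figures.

54000 BTU per hour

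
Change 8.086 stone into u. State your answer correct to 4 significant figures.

1 st = 3.82424 × 10^27 atomic mass units.
Then 8.086 × 3.82424 × 10^27 ≈ 3.092 × 10^28 u.

3.092 × 10^28 u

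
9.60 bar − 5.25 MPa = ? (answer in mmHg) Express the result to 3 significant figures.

9.60 bar = 7200.59 mmHg and 5.25 MPa = 39378.2 mmHg.
7200.59 − 39378.2 ≈ -32200 mmHg.

-32200 mmHg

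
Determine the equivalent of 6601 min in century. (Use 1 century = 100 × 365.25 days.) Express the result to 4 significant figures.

1 minute = 1.90129 × 10^-8 century.
So 6601 × 1.90129 × 10^-8 ≈ 0.0001255 century.

0.0001255 century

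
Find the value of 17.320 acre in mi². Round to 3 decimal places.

0.027 square miles

1 acre = 0.00156250 mi².
So 17.320 × 0.00156250 ≈ 0.027 mi².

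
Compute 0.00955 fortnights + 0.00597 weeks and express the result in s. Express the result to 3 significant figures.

0.00955 fortnight = 11551.7 s and 0.00597 wk = 3610.66 s.
11551.7 + 3610.66 ≈ 15200 s.

15200 s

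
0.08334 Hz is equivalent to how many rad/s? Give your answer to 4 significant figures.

0.5236 rad/s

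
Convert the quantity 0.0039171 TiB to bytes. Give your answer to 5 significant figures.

4.3069 × 10^9 bytes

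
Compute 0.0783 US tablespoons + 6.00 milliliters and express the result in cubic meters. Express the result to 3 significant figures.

7.16e-6 m³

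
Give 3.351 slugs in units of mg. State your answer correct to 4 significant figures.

4.890 × 10^7 mg

1 slug = 1.45939 × 10^7 milligrams.
Then 3.351 × 1.45939 × 10^7 ≈ 4.890 × 10^7 mg.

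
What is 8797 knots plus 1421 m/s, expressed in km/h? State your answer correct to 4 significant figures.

8797 kn = 16292.0 km/h and 1421 m/s = 5115.60 km/h.
16292.0 + 5115.60 ≈ 21410 km/h.

21410 kilometers per hour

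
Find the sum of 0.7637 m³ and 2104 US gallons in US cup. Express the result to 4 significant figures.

0.7637 m³ = 3227.97 US cup and 2104 US gal = 33664.0 US cup.
3227.97 + 33664.0 ≈ 36890 US cup.

36890 US cup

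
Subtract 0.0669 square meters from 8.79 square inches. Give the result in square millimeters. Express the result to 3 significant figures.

-61200 mm²

8.79 in² = 5670.96 mm² and 0.0669 m² = 66900.0 mm².
5670.96 − 66900.0 ≈ -61200 mm².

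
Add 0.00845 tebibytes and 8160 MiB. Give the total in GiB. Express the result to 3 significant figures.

0.00845 TiB = 8.65280 GiB and 8160 MiB = 7.96875 GiB.
8.65280 + 7.96875 ≈ 16.6 GiB.

16.6 gibibytes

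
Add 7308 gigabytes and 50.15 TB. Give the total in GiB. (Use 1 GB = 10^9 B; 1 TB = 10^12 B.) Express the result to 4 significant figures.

7308 GB = 6806.11 GiB and 50.15 TB = 46705.8 GiB.
6806.11 + 46705.8 ≈ 53510 GiB.

53510 gibibytes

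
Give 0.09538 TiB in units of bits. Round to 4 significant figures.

8.390e+11 bits

1 TiB = 8.79609e+12 bit.
0.09538 × 8.79609e+12 ≈ 8.390e+11 bit.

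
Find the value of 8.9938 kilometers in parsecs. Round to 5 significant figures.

2.9147e-13 parsecs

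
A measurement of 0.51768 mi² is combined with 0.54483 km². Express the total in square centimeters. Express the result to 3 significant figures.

1.89e+10 cm²

0.51768 mi² = 1.34079e+10 cm² and 0.54483 km² = 5.44830e+9 cm².
1.34079e+10 + 5.44830e+9 ≈ 1.89e+10 cm².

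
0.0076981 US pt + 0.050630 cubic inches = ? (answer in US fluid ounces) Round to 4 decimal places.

0.0076981 US pt = 0.123170 US fl oz and 0.050630 in³ = 0.0280547 US fl oz.
0.123170 + 0.0280547 ≈ 0.1512 US fl oz.

0.1512 US fl oz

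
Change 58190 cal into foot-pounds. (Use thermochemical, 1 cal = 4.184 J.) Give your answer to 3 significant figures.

1 cal = 3.08596 foot-pounds.
Then 58190 × 3.08596 ≈ 180000 ft·lbf.

180000 foot-pounds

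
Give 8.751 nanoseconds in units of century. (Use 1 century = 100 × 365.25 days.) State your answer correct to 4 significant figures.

1 ns = 3.16881 × 10^-19 centuries.
Thus 8.751 × 3.16881 × 10^-19 ≈ 2.773 × 10^-18 century.

2.773 × 10^-18 century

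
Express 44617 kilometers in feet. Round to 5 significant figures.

1.4638e+8 feet

1 kilometer = 3280.84 ft.
Then 44617 × 3280.84 ≈ 1.4638e+8 ft.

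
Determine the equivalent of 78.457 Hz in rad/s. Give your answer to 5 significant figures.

1 hertz = 6.28319 radians per second.
Thus 78.457 × 6.28319 ≈ 492.96 rad/s.

492.96 rad/s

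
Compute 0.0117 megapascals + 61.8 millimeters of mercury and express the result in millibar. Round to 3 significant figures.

0.0117 MPa = 117.000 mbar and 61.8 mmHg = 82.3932 mbar.
117.000 + 82.3932 ≈ 199 mbar.

199 mbar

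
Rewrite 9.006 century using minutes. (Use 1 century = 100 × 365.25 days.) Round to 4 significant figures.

4.737 × 10^8 min

1 century = 5.25960 × 10^7 minutes.
9.006 × 5.25960 × 10^7 ≈ 4.737 × 10^8 min.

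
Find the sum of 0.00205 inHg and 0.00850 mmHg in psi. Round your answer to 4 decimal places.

0.0012 psi

0.00205 inHg = 0.00100687 psi and 0.00850 mmHg = 0.000164363 psi.
0.00100687 + 0.000164363 ≈ 0.0012 psi.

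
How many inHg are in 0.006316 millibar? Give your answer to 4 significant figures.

0.0001865 inches of mercury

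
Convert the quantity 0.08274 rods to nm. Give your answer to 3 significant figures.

1 rod = 5.02920e+9 nm.
Then 0.08274 × 5.02920e+9 ≈ 4.16e+8 nm.

4.16e+8 nanometers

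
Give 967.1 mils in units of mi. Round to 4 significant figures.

1.526 × 10^-5 miles

1 mil = 1.57828 × 10^-8 mi.
967.1 × 1.57828 × 10^-8 ≈ 1.526 × 10^-5 mi.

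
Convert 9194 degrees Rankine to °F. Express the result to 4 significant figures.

8734 °F

°R = °F + 459.67.
Applying the formula gives 8734 °F.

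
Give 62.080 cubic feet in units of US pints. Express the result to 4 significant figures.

3715 US pt

1 ft³ = 59.8442 US pt.
62.080 × 59.8442 ≈ 3715 US pt.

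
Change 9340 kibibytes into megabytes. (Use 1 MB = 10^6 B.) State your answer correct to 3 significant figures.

9.56 MB

1 KiB = 0.00102400 MB.
Then 9340 × 0.00102400 ≈ 9.56 MB.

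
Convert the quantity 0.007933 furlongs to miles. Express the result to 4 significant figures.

0.0009916 miles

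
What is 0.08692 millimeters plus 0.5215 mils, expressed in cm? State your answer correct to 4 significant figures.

0.01002 centimeters

0.08692 mm = 0.00869200 cm and 0.5215 mil = 0.00132461 cm.
0.00869200 + 0.00132461 ≈ 0.01002 cm.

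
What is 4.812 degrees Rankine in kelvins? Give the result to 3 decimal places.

°R = K × 9/5.
Applying the formula gives 2.673 K.

2.673 K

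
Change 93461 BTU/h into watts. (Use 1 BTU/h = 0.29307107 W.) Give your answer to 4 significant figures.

27390 W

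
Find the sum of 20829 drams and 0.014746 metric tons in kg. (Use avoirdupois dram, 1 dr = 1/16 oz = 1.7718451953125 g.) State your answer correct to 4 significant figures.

20829 dr = 36.9058 kg and 0.014746 t = 14.7460 kg.
36.9058 + 14.7460 ≈ 51.65 kg.

51.65 kilograms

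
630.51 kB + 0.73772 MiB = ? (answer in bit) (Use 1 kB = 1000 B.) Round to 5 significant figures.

1.1233e+7 bit

630.51 kB = 5.04408e+6 bit and 0.73772 MiB = 6.18844e+6 bit.
5.04408e+6 + 6.18844e+6 ≈ 1.1233e+7 bit.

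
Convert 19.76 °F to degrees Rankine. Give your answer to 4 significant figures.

°R = °F + 459.67.
Applying the formula gives 479.4 °R.

479.4 °R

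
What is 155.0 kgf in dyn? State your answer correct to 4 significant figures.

1.520e+8 dyn

1 kilogram-force = 980665 dyn.
Then 155.0 × 980665 ≈ 1.520e+8 dyn.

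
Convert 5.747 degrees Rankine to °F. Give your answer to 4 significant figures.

°R = °F + 459.67.
Applying the formula gives -453.9 °F.

-453.9 degrees Fahrenheit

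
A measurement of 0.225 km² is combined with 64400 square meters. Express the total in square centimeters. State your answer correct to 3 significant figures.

2.89 × 10^9 cm²

0.225 km² = 2.25000 × 10^9 cm² and 64400 m² = 6.44000 × 10^8 cm².
2.25000 × 10^9 + 6.44000 × 10^8 ≈ 2.89 × 10^9 cm².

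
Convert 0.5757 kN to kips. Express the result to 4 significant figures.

0.1294 kips

1 kilonewton = 0.224809 kip.
Then 0.5757 × 0.224809 ≈ 0.1294 kip.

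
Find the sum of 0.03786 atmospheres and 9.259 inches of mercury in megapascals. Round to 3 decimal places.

0.03786 atm = 0.00383616 MPa and 9.259 inHg = 0.0313546 MPa.
0.00383616 + 0.0313546 ≈ 0.035 MPa.

0.035 MPa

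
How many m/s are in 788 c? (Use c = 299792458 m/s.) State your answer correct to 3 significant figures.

1 c = 2.99792e+8 m/s.
788 × 2.99792e+8 ≈ 2.36e+11 m/s.

2.36e+11 m/s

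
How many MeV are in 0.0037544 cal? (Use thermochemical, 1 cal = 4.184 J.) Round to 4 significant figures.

1 calorie = 2.61145 × 10^13 MeV.
0.0037544 × 2.61145 × 10^13 ≈ 9.804 × 10^10 MeV.

9.804 × 10^10 megaelectronvolts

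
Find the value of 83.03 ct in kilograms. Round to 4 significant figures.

0.01661 kg

1 carat = 0.000200000 kg.
So 83.03 × 0.000200000 ≈ 0.01661 kg.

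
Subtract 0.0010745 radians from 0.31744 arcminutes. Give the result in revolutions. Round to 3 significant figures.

-0.000156 revolutions

0.31744 arcmin = 1.46963e-5 rev and 0.0010745 rad = 0.000171012 rev.
1.46963e-5 − 0.000171012 ≈ -0.000156 rev.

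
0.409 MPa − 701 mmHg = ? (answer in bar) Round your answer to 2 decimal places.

3.16 bar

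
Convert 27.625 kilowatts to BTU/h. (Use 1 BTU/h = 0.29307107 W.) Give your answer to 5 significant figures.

94260 BTU/h

1 kW = 3412.14 BTU per hour.
Thus 27.625 × 3412.14 ≈ 94260 BTU/h.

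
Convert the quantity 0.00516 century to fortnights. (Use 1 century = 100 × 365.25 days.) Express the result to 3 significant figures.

1 century = 2608.93 fortnights.
So 0.00516 × 2608.93 ≈ 13.5 fortnight.

13.5 fortnight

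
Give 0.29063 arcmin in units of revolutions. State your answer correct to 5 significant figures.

1 arcmin = 4.62963 × 10^-5 revolutions.
Thus 0.29063 × 4.62963 × 10^-5 ≈ 1.3455 × 10^-5 rev.

1.3455 × 10^-5 rev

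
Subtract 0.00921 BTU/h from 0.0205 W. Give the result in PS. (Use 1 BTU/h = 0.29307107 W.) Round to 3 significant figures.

0.0205 W = 2.78722e-5 PS and 0.00921 BTU/h = 3.66987e-6 PS.
2.78722e-5 − 3.66987e-6 ≈ 2.42e-5 PS.

2.42e-5 PS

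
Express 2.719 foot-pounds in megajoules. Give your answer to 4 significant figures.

1 ft·lbf = 1.35582 × 10^-6 megajoules.
Then 2.719 × 1.35582 × 10^-6 ≈ 3.686 × 10^-6 MJ.

3.686 × 10^-6 MJ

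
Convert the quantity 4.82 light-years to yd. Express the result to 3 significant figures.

4.99 × 10^16 yd

1 light-year = 1.03464 × 10^16 yards.
Thus 4.82 × 1.03464 × 10^16 ≈ 4.99 × 10^16 yd.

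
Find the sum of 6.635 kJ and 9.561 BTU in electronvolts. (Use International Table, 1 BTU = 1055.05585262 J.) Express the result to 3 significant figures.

1.04 × 10^23 eV

6.635 kJ = 4.14124 × 10^22 eV and 9.561 BTU = 6.29605 × 10^22 eV.
4.14124 × 10^22 + 6.29605 × 10^22 ≈ 1.04 × 10^23 eV.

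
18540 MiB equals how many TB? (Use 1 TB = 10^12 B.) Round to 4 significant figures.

1 MiB = 1.04858e-6 TB.
So 18540 × 1.04858e-6 ≈ 0.01944 TB.

0.01944 TB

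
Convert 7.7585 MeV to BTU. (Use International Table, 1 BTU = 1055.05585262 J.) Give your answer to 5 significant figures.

1.1782 × 10^-15 British thermal units

1 MeV = 1.51857 × 10^-16 BTU.
7.7585 × 1.51857 × 10^-16 ≈ 1.1782 × 10^-15 BTU.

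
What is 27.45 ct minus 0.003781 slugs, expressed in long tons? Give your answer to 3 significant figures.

27.45 ct = 5.40329e-6 long ton and 0.003781 slug = 5.43081e-5 long ton.
5.40329e-6 − 5.43081e-5 ≈ -4.89e-5 long ton.

-4.89e-5 long ton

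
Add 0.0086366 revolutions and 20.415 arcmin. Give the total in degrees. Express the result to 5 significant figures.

3.4494 °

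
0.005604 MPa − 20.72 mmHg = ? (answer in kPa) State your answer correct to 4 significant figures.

0.005604 MPa = 5.60400 kPa and 20.72 mmHg = 2.76244 kPa.
5.60400 − 2.76244 ≈ 2.842 kPa.

2.842 kilopascals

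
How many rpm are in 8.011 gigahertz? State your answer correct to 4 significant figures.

1 gigahertz = 6.00000 × 10^10 rpm.
So 8.011 × 6.00000 × 10^10 ≈ 4.807 × 10^11 rpm.

4.807 × 10^11 revolutions per minute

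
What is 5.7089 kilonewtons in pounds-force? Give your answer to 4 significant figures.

1283 lbf

1 kilonewton = 224.809 lbf.
Then 5.7089 × 224.809 ≈ 1283 lbf.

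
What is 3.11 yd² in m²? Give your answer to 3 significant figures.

2.60 m²

1 yd² = 0.836127 m².
Thus 3.11 × 0.836127 ≈ 2.60 m².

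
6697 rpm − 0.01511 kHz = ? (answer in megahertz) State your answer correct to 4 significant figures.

9.651 × 10^-5 megahertz

6697 rpm = 0.000111617 MHz and 0.01511 kHz = 1.51100 × 10^-5 MHz.
0.000111617 − 1.51100 × 10^-5 ≈ 9.651 × 10^-5 MHz.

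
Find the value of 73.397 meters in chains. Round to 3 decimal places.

1 m = 0.0497097 chains.
Then 73.397 × 0.0497097 ≈ 3.649 chain.

3.649 chains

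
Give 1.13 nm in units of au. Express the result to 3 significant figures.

1 nm = 6.68459 × 10^-21 au.
Thus 1.13 × 6.68459 × 10^-21 ≈ 7.55 × 10^-21 au.

7.55 × 10^-21 au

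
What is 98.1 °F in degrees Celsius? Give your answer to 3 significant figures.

°C = (°F − 32) × 5/9.
Applying the formula gives 36.7 °C.

36.7 degrees Celsius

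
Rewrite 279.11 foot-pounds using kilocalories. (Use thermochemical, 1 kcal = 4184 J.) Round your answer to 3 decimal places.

0.090 kilocalories

1 foot-pound = 0.000324048 kcal.
So 279.11 × 0.000324048 ≈ 0.090 kcal.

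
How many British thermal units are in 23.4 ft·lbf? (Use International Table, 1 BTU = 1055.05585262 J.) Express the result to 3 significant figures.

1 foot-pound = 0.00128507 BTU.
23.4 × 0.00128507 ≈ 0.0301 BTU.

0.0301 British thermal units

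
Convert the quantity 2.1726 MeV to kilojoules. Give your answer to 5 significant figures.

1 megaelectronvolt = 1.60218e-16 kJ.
Thus 2.1726 × 1.60218e-16 ≈ 3.4809e-16 kJ.

3.4809e-16 kJ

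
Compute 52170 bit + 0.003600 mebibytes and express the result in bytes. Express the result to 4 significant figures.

10300 B

52170 bit = 6521.25 B and 0.003600 MiB = 3774.87 B.
6521.25 + 3774.87 ≈ 10300 B.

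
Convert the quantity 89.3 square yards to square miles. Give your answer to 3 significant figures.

2.88e-5 mi²

1 yd² = 3.22831e-7 mi².
Then 89.3 × 3.22831e-7 ≈ 2.88e-5 mi².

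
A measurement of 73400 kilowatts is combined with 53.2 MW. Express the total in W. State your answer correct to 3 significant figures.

1.27 × 10^8 watts

73400 kW = 7.34000 × 10^7 W and 53.2 MW = 5.32000 × 10^7 W.
7.34000 × 10^7 + 5.32000 × 10^7 ≈ 1.27 × 10^8 W.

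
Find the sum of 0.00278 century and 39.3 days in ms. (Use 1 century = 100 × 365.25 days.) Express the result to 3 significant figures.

0.00278 century = 8.77301 × 10^9 ms and 39.3 d = 3.39552 × 10^9 ms.
8.77301 × 10^9 + 3.39552 × 10^9 ≈ 1.22 × 10^10 ms.

1.22 × 10^10 milliseconds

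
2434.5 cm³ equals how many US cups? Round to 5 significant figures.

10.290 US cup

1 cm³ = 0.00422675 US cups.
So 2434.5 × 0.00422675 ≈ 10.290 US cup.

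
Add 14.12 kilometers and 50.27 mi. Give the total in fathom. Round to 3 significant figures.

52000 fathoms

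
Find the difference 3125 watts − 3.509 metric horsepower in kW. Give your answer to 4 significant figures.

3125 W = 3.12500 kW and 3.509 PS = 2.58087 kW.
3.12500 − 2.58087 ≈ 0.5441 kW.

0.5441 kW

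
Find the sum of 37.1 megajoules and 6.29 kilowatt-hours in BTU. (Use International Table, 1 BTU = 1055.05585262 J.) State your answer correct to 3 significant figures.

37.1 MJ = 35164.0 BTU and 6.29 kWh = 21462.4 BTU.
35164.0 + 21462.4 ≈ 56600 BTU.

56600 BTU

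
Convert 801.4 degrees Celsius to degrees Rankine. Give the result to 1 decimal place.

°R = (°C + 273.15) × 9/5.
Applying the formula gives 1934.2 °R.

1934.2 degrees Rankine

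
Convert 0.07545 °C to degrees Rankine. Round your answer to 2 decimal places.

491.81 °R

°R = (°C + 273.15) × 9/5.
Applying the formula gives 491.81 °R.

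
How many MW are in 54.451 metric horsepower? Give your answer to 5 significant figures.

0.040049 MW

1 metric horsepower = 0.000735499 MW.
54.451 × 0.000735499 ≈ 0.040049 MW.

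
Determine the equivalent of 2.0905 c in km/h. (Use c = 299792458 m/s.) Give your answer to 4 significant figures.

2.256e+9 km/h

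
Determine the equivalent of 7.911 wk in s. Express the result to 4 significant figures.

1 wk = 604800 s.
Then 7.911 × 604800 ≈ 4.785 × 10^6 s.

4.785 × 10^6 s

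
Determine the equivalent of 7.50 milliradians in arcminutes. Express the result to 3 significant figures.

1 mrad = 3.43775 arcmin.
So 7.50 × 3.43775 ≈ 25.8 arcmin.

25.8 arcminutes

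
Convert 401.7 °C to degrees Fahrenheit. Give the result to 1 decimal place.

755.1 degrees Fahrenheit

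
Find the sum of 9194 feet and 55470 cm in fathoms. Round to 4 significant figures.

9194 ft = 1532.33 fathom and 55470 cm = 303.314 fathom.
1532.33 + 303.314 ≈ 1836 fathom.

1836 fathoms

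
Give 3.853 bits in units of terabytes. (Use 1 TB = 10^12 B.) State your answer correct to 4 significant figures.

4.816e-13 terabytes

1 bit = 1.25000e-13 terabytes.
Then 3.853 × 1.25000e-13 ≈ 4.816e-13 TB.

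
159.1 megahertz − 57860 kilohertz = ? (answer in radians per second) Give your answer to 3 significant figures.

6.36e+8 rad/s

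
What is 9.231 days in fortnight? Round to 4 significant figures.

0.6594 fortnights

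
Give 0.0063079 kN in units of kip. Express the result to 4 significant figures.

1 kilonewton = 0.224809 kip.
0.0063079 × 0.224809 ≈ 0.001418 kip.

0.001418 kips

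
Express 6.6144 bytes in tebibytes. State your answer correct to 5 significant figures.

1 B = 9.09495 × 10^-13 tebibytes.
6.6144 × 9.09495 × 10^-13 ≈ 6.0158 × 10^-12 TiB.

6.0158 × 10^-12 TiB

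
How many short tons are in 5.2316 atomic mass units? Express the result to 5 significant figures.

1 u = 1.83043 × 10^-30 short tons.
Thus 5.2316 × 1.83043 × 10^-30 ≈ 9.5761 × 10^-30 short ton.

9.5761 × 10^-30 short tons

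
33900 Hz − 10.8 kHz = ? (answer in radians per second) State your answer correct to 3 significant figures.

145000 rad/s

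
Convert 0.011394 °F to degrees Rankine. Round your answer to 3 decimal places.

459.681 °R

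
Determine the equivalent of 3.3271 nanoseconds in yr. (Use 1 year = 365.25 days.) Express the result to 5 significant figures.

1.0543e-16 years

1 nanosecond = 3.16881e-17 years.
3.3271 × 3.16881e-17 ≈ 1.0543e-16 yr.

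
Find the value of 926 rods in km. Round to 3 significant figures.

1 rod = 0.00502920 km.
926 × 0.00502920 ≈ 4.66 km.

4.66 kilometers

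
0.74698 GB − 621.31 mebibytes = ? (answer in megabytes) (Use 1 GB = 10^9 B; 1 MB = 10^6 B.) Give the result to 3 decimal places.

0.74698 GB = 746.980 MB and 621.31 MiB = 651.491 MB.
746.980 − 651.491 ≈ 95.489 MB.

95.489 MB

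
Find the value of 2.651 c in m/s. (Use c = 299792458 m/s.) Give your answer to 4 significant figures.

7.947 × 10^8 meters per second

1 c = 2.99792 × 10^8 meters per second.
Thus 2.651 × 2.99792 × 10^8 ≈ 7.947 × 10^8 m/s.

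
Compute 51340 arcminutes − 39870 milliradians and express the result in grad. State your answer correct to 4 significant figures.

-1587 gradians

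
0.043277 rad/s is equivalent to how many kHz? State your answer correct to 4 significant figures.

6.888 × 10^-6 kHz

1 rad/s = 0.000159155 kilohertz.
Then 0.043277 × 0.000159155 ≈ 6.888 × 10^-6 kHz.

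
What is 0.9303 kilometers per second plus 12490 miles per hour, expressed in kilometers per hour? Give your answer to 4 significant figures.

23450 kilometers per hour

0.9303 km/s = 3349.08 km/h and 12490 mph = 20100.7 km/h.
3349.08 + 20100.7 ≈ 23450 km/h.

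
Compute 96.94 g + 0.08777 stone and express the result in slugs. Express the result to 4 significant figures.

96.94 g = 0.00664250 slug and 0.08777 st = 0.0381916 slug.
0.00664250 + 0.0381916 ≈ 0.04483 slug.

0.04483 slugs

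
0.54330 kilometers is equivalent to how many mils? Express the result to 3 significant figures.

1 km = 3.93701 × 10^7 mils.
Thus 0.54330 × 3.93701 × 10^7 ≈ 2.14 × 10^7 mil.

2.14 × 10^7 mil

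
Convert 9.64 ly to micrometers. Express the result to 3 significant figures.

9.12e+22 μm

1 light-year = 9.46073e+21 μm.
Thus 9.64 × 9.46073e+21 ≈ 9.12e+22 μm.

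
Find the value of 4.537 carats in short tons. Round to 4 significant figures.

1 ct = 2.20462 × 10^-7 short tons.
Thus 4.537 × 2.20462 × 10^-7 ≈ 1.000 × 10^-6 short ton.

1.000 × 10^-6 short tons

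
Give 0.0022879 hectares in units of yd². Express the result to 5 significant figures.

27.363 square yards

1 ha = 11959.9 yd².
Then 0.0022879 × 11959.9 ≈ 27.363 yd².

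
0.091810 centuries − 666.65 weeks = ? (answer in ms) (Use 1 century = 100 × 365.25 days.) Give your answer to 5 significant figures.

0.091810 century = 2.89730 × 10^11 ms and 666.65 wk = 4.03190 × 10^11 ms.
2.89730 × 10^11 − 4.03190 × 10^11 ≈ -1.1346 × 10^11 ms.

-1.1346 × 10^11 ms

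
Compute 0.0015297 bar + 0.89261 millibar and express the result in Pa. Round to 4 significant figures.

0.0015297 bar = 152.970 Pa and 0.89261 mbar = 89.2610 Pa.
152.970 + 89.2610 ≈ 242.2 Pa.

242.2 Pa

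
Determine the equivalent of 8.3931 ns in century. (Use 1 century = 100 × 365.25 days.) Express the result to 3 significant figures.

2.66 × 10^-18 centuries

1 ns = 3.16881 × 10^-19 centuries.
Thus 8.3931 × 3.16881 × 10^-19 ≈ 2.66 × 10^-18 century.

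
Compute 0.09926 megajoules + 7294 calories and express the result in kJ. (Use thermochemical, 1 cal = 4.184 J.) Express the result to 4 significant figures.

129.8 kJ

0.09926 MJ = 99.2600 kJ and 7294 cal = 30.5181 kJ.
99.2600 + 30.5181 ≈ 129.8 kJ.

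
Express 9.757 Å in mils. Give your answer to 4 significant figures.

3.841e-5 mil

1 Å = 3.93701e-6 mil.
So 9.757 × 3.93701e-6 ≈ 3.841e-5 mil.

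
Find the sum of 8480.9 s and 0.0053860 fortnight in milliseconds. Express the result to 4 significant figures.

1.500e+7 ms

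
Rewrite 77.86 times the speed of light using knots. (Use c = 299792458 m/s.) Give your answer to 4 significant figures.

1 speed of light = 5.82750 × 10^8 knots.
Thus 77.86 × 5.82750 × 10^8 ≈ 4.537 × 10^10 kn.

4.537 × 10^10 kn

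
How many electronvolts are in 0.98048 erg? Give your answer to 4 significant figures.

1 erg = 6.24151 × 10^11 electronvolts.
0.98048 × 6.24151 × 10^11 ≈ 6.120 × 10^11 eV.

6.120 × 10^11 eV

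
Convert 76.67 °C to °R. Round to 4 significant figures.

°R = (°C + 273.15) × 9/5.
Applying the formula gives 629.7 °R.

629.7 degrees Rankine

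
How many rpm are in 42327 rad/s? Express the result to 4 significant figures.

404200 rpm

1 rad/s = 9.54930 rpm.
Then 42327 × 9.54930 ≈ 404200 rpm.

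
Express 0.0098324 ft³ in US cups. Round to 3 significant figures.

1.18 US cup

1 cubic foot = 119.688 US cups.
So 0.0098324 × 119.688 ≈ 1.18 US cup.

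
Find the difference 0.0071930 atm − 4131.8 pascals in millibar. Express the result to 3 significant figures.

0.0071930 atm = 7.28831 mbar and 4131.8 Pa = 41.3180 mbar.
7.28831 − 41.3180 ≈ -34.0 mbar.

-34.0 millibar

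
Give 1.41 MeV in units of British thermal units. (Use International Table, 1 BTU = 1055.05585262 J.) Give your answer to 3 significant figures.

2.14e-16 British thermal units

1 megaelectronvolt = 1.51857e-16 British thermal units.
Then 1.41 × 1.51857e-16 ≈ 2.14e-16 BTU.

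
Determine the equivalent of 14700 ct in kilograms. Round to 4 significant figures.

1 ct = 0.000200000 kg.
Then 14700 × 0.000200000 ≈ 2.940 kg.

2.940 kilograms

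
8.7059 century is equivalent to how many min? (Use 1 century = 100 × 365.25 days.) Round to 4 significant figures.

1 century = 5.25960e+7 min.
Then 8.7059 × 5.25960e+7 ≈ 4.579e+8 min.

4.579e+8 minutes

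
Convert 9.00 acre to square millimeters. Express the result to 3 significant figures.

3.64e+10 mm²

1 acre = 4.04686e+9 square millimeters.
Thus 9.00 × 4.04686e+9 ≈ 3.64e+10 mm².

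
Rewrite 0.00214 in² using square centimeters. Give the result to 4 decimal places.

0.0138 cm²

1 in² = 6.45160 square centimeters.
Then 0.00214 × 6.45160 ≈ 0.0138 cm².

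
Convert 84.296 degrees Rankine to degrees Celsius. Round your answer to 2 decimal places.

-226.32 °C

°R = (°C + 273.15) × 9/5.
Applying the formula gives -226.32 °C.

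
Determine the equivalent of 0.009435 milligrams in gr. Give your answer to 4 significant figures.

0.0001456 gr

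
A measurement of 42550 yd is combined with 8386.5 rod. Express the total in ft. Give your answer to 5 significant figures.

42550 yd = 127650 ft and 8386.5 rod = 138377 ft.
127650 + 138377 ≈ 266030 ft.

266030 ft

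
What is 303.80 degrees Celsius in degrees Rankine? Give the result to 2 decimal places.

°R = (°C + 273.15) × 9/5.
Applying the formula gives 1038.51 °R.

1038.51 °R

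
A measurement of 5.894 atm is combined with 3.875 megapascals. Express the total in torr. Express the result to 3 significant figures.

33500 torr

5.894 atm = 4479.44 torr and 3.875 MPa = 29064.9 torr.
4479.44 + 29064.9 ≈ 33500 torr.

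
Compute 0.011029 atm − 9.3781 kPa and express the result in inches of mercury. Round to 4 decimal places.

-2.4393 inches of mercury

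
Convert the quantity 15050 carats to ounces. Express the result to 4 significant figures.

1 carat = 0.00705479 oz.
Thus 15050 × 0.00705479 ≈ 106.2 oz.

106.2 oz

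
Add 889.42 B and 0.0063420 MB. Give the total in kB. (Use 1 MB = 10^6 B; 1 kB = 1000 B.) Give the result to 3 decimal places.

889.42 B = 0.889420 kB and 0.0063420 MB = 6.34200 kB.
0.889420 + 6.34200 ≈ 7.231 kB.

7.231 kilobytes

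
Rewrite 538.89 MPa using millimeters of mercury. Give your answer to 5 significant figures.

4.0420 × 10^6 mmHg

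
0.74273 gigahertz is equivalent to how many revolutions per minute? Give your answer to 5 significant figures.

4.4564 × 10^10 rpm

1 gigahertz = 6.00000 × 10^10 rpm.
Then 0.74273 × 6.00000 × 10^10 ≈ 4.4564 × 10^10 rpm.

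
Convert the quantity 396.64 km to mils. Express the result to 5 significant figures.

1.5616 × 10^10 mil

1 km = 3.93701 × 10^7 mil.
Then 396.64 × 3.93701 × 10^7 ≈ 1.5616 × 10^10 mil.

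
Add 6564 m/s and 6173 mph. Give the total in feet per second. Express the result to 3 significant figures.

6564 m/s = 21535.4 ft/s and 6173 mph = 9053.73 ft/s.
21535.4 + 9053.73 ≈ 30600 ft/s.

30600 ft/s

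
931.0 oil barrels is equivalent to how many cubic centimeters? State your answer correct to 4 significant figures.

1 oil barrel = 158987 cubic centimeters.
So 931.0 × 158987 ≈ 1.480 × 10^8 cm³.

1.480 × 10^8 cubic centimeters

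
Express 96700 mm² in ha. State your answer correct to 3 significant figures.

1 mm² = 1.00000e-10 ha.
Then 96700 × 1.00000e-10 ≈ 9.67e-6 ha.

9.67e-6 ha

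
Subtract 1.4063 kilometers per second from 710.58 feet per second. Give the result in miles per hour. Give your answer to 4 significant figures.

710.58 ft/s = 484.486 mph and 1.4063 km/s = 3145.80 mph.
484.486 − 3145.80 ≈ -2661 mph.

-2661 mph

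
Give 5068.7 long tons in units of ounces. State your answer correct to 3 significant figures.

1 long ton = 35840.0 ounces.
So 5068.7 × 35840.0 ≈ 1.82 × 10^8 oz.

1.82 × 10^8 ounces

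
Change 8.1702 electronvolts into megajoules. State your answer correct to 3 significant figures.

1 eV = 1.60218e-25 megajoules.
Then 8.1702 × 1.60218e-25 ≈ 1.31e-24 MJ.

1.31e-24 megajoules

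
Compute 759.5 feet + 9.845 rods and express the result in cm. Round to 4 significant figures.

28100 cm

759.5 ft = 23149.6 cm and 9.845 rod = 4951.25 cm.
23149.6 + 4951.25 ≈ 28100 cm.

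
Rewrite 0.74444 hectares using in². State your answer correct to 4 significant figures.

1.154 × 10^7 square inches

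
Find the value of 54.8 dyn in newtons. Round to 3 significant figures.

0.000548 N

1 dyne = 1.00000 × 10^-5 N.
Then 54.8 × 1.00000 × 10^-5 ≈ 0.000548 N.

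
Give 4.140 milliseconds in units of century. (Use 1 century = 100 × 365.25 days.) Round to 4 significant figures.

1 millisecond = 3.16881 × 10^-13 century.
Thus 4.140 × 3.16881 × 10^-13 ≈ 1.312 × 10^-12 century.

1.312 × 10^-12 centuries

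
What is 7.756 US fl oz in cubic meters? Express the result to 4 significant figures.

1 US fl oz = 2.95735e-5 cubic meters.
Thus 7.756 × 2.95735e-5 ≈ 0.0002294 m³.

0.0002294 m³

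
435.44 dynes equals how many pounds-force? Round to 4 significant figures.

1 dyne = 2.24809 × 10^-6 pounds-force.
435.44 × 2.24809 × 10^-6 ≈ 0.0009789 lbf.

0.0009789 lbf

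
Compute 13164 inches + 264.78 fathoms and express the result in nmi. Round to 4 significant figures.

0.4420 nmi

13164 in = 0.180543 nmi and 264.78 fathom = 0.261463 nmi.
0.180543 + 0.261463 ≈ 0.4420 nmi.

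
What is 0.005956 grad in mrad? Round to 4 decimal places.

1 gradian = 15.7080 milliradians.
Thus 0.005956 × 15.7080 ≈ 0.0936 mrad.

0.0936 mrad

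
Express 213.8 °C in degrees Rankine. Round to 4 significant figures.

°R = (°C + 273.15) × 9/5.
Applying the formula gives 876.5 °R.

876.5 °R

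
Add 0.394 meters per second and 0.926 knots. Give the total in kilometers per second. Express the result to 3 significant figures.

0.000870 km/s

0.394 m/s = 0.000394000 km/s and 0.926 kn = 0.000476376 km/s.
0.000394000 + 0.000476376 ≈ 0.000870 km/s.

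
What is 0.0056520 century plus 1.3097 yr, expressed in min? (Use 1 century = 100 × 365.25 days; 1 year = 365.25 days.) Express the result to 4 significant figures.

0.0056520 century = 297273 min and 1.3097 yr = 688850 min.
297273 + 688850 ≈ 986100 min.

986100 min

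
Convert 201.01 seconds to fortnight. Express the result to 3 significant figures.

1 s = 8.26720 × 10^-7 fortnight.
Thus 201.01 × 8.26720 × 10^-7 ≈ 0.000166 fortnight.

0.000166 fortnight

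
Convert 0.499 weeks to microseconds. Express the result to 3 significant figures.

1 week = 6.04800e+11 μs.
So 0.499 × 6.04800e+11 ≈ 3.02e+11 μs.

3.02e+11 μs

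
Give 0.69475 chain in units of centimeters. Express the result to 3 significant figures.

1400 centimeters

1 chain = 2011.68 cm.
0.69475 × 2011.68 ≈ 1400 cm.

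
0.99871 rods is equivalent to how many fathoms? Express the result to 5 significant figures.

1 rod = 2.75000 fathom.
Thus 0.99871 × 2.75000 ≈ 2.7465 fathom.

2.7465 fathom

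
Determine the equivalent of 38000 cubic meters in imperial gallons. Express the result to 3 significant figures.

8.36e+6 imp gal

1 cubic meter = 219.969 imperial gallons.
So 38000 × 219.969 ≈ 8.36e+6 imp gal.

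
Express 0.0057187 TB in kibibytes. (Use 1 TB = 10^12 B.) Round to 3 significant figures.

5.58 × 10^6 kibibytes

1 TB = 9.765625 × 10^8 kibibytes.
0.0057187 × 9.765625 × 10^8 ≈ 5.58 × 10^6 KiB.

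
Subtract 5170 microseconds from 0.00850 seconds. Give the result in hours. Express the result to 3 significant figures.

9.25e-7 h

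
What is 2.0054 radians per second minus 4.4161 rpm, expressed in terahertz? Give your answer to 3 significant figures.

2.46 × 10^-13 THz

2.0054 rad/s = 3.19169 × 10^-13 THz and 4.4161 rpm = 7.36017 × 10^-14 THz.
3.19169 × 10^-13 − 7.36017 × 10^-14 ≈ 2.46 × 10^-13 THz.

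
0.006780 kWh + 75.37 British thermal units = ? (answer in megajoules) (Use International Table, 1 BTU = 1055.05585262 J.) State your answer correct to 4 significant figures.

0.1039 MJ

0.006780 kWh = 0.0244080 MJ and 75.37 BTU = 0.0795196 MJ.
0.0244080 + 0.0795196 ≈ 0.1039 MJ.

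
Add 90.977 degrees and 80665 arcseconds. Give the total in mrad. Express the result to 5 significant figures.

90.977 ° = 1587.85 mrad and 80665 arcsec = 391.075 mrad.
1587.85 + 391.075 ≈ 1978.9 mrad.

1978.9 mrad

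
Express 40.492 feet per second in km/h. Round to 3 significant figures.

44.4 km/h

1 ft/s = 1.09728 km/h.
So 40.492 × 1.09728 ≈ 44.4 km/h.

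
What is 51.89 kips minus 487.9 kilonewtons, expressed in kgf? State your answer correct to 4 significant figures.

51.89 kip = 23536.9 kgf and 487.9 kN = 49752.0 kgf.
23536.9 − 49752.0 ≈ -26220 kgf.

-26220 kilograms-force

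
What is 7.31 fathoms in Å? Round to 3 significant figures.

1 fathom = 1.82880 × 10^10 Å.
Thus 7.31 × 1.82880 × 10^10 ≈ 1.34 × 10^11 Å.

1.34 × 10^11 angstroms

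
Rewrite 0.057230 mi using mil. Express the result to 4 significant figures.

1 mile = 6.33600 × 10^7 mil.
Thus 0.057230 × 6.33600 × 10^7 ≈ 3.626 × 10^6 mil.

3.626 × 10^6 mil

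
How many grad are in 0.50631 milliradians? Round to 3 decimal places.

0.032 gradians

1 mrad = 0.0636620 grad.
Thus 0.50631 × 0.0636620 ≈ 0.032 grad.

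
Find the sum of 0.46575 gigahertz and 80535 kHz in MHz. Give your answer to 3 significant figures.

546 megahertz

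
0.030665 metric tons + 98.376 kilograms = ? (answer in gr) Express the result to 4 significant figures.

0.030665 t = 473233 gr and 98.376 kg = 1.51817e+6 gr.
473233 + 1.51817e+6 ≈ 1.991e+6 gr.

1.991e+6 gr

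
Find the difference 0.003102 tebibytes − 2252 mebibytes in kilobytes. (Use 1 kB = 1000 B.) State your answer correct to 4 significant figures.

0.003102 TiB = 3.41069 × 10^6 kB and 2252 MiB = 2.36139 × 10^6 kB.
3.41069 × 10^6 − 2.36139 × 10^6 ≈ 1.049 × 10^6 kB.

1.049 × 10^6 kB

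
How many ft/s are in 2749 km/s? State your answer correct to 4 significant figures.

1 kilometer per second = 3280.84 feet per second.
2749 × 3280.84 ≈ 9.019 × 10^6 ft/s.

9.019 × 10^6 feet per second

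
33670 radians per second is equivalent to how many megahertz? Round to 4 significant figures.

0.005359 MHz

1 rad/s = 1.59155 × 10^-7 MHz.
33670 × 1.59155 × 10^-7 ≈ 0.005359 MHz.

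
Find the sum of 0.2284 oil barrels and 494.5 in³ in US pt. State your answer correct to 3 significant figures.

93.9 US pt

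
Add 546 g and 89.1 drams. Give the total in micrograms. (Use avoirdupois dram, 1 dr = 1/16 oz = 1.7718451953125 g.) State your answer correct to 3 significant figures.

546 g = 5.46000 × 10^8 μg and 89.1 dr = 1.57871 × 10^8 μg.
5.46000 × 10^8 + 1.57871 × 10^8 ≈ 7.04 × 10^8 μg.

7.04 × 10^8 micrograms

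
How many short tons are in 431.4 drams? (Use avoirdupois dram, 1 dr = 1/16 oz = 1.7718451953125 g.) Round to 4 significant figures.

1 dr = 1.953125 × 10^-6 short ton.
Thus 431.4 × 1.953125 × 10^-6 ≈ 0.0008426 short ton.

0.0008426 short tons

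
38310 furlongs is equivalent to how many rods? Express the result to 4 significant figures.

1.532e+6 rod

1 furlong = 40.0000 rod.
38310 × 40.0000 ≈ 1.532e+6 rod.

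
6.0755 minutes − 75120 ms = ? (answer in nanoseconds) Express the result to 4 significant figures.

2.894e+11 ns

6.0755 min = 3.64530e+11 ns and 75120 ms = 7.51200e+10 ns.
3.64530e+11 − 7.51200e+10 ≈ 2.894e+11 ns.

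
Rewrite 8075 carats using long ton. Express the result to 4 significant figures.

0.001589 long ton

1 ct = 1.96841 × 10^-7 long tons.
8075 × 1.96841 × 10^-7 ≈ 0.001589 long ton.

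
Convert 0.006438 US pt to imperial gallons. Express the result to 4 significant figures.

1 US pint = 0.104084 imperial gallons.
Then 0.006438 × 0.104084 ≈ 0.0006701 imp gal.

0.0006701 imp gal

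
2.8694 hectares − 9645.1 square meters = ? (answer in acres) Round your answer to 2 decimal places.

4.71 acre

2.8694 ha = 7.09044 acre and 9645.1 m² = 2.38336 acre.
7.09044 − 2.38336 ≈ 4.71 acre.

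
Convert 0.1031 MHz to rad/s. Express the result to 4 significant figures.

1 megahertz = 6.28319e+6 radians per second.
Then 0.1031 × 6.28319e+6 ≈ 647800 rad/s.

647800 rad/s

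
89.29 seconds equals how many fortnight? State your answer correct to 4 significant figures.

7.382e-5 fortnight

1 s = 8.26720e-7 fortnights.
89.29 × 8.26720e-7 ≈ 7.382e-5 fortnight.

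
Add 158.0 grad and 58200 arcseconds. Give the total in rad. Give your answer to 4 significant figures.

2.764 radians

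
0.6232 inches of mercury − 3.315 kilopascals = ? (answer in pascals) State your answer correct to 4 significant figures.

0.6232 inHg = 2110.40 Pa and 3.315 kPa = 3315.00 Pa.
2110.40 − 3315.00 ≈ -1205 Pa.

-1205 Pa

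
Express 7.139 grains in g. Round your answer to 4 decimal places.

1 grain = 0.0647989 grams.
7.139 × 0.0647989 ≈ 0.4626 g.

0.4626 g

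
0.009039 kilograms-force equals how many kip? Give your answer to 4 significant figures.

1.993e-5 kips

1 kgf = 0.00220462 kip.
0.009039 × 0.00220462 ≈ 1.993e-5 kip.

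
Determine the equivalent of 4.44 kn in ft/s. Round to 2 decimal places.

1 knot = 1.68781 ft/s.
Thus 4.44 × 1.68781 ≈ 7.49 ft/s.

7.49 ft/s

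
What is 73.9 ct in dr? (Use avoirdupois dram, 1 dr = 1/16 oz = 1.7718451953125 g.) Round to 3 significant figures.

1 carat = 0.112877 drams.
73.9 × 0.112877 ≈ 8.34 dr.

8.34 drams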